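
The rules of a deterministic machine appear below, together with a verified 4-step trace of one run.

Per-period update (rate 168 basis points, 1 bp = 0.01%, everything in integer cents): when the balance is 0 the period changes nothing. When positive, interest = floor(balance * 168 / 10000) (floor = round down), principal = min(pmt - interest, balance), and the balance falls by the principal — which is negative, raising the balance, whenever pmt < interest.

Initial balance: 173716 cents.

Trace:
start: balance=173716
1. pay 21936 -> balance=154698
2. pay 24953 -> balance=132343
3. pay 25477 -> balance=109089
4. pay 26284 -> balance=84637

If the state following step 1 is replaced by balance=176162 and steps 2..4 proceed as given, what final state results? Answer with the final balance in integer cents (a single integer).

state after step 1 := balance=176162
2. pay 24953 -> balance=154168
3. pay 25477 -> balance=131281
4. pay 26284 -> balance=107202

107202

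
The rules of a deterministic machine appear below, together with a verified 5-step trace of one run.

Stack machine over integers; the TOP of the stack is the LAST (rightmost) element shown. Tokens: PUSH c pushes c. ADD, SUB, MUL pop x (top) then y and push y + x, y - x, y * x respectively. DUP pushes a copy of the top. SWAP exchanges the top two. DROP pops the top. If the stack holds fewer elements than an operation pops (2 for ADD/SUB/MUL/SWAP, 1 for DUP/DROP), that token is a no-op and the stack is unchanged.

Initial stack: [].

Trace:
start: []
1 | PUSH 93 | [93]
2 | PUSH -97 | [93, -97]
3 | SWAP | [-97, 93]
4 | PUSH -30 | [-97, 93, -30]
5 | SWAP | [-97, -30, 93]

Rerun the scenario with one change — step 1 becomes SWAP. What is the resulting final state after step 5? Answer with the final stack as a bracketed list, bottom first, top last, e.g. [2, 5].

(re-executing from step 1 with the substitution; state before step 1: [])
1 | SWAP | []
2 | PUSH -97 | [-97]
3 | SWAP | [-97]
4 | PUSH -30 | [-97, -30]
5 | SWAP | [-30, -97]

[-30, -97]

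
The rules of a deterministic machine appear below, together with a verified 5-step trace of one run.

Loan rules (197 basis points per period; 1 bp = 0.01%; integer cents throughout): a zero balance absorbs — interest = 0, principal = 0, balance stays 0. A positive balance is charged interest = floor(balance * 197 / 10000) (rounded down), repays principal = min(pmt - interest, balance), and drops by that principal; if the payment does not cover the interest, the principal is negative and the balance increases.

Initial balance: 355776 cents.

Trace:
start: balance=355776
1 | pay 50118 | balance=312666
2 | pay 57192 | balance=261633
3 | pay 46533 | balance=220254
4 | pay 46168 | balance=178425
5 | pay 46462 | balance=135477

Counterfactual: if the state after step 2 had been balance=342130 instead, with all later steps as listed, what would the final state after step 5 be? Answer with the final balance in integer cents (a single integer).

220825

state after step 2 := balance=342130
3 | pay 46533 | balance=302336
4 | pay 46168 | balance=262124
5 | pay 46462 | balance=220825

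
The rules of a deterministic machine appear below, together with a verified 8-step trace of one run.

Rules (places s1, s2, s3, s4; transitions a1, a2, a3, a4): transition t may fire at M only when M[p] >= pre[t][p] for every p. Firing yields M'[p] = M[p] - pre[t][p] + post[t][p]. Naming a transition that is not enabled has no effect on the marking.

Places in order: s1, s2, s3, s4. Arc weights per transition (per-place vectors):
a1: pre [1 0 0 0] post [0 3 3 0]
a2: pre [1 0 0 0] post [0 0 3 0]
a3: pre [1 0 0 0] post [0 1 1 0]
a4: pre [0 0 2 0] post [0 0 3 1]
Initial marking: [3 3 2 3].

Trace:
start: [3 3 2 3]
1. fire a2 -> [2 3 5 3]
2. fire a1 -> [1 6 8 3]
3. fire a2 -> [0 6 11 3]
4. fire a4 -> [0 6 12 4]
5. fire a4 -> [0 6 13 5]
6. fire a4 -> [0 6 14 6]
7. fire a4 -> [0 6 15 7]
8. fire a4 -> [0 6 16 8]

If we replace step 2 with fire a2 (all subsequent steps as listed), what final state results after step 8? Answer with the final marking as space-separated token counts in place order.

(re-executing from step 2 with the substitution; state before step 2: [2 3 5 3])
2. fire a2 -> [1 3 8 3]
3. fire a2 -> [0 3 11 3]
4. fire a4 -> [0 3 12 4]
5. fire a4 -> [0 3 13 5]
6. fire a4 -> [0 3 14 6]
7. fire a4 -> [0 3 15 7]
8. fire a4 -> [0 3 16 8]

0 3 16 8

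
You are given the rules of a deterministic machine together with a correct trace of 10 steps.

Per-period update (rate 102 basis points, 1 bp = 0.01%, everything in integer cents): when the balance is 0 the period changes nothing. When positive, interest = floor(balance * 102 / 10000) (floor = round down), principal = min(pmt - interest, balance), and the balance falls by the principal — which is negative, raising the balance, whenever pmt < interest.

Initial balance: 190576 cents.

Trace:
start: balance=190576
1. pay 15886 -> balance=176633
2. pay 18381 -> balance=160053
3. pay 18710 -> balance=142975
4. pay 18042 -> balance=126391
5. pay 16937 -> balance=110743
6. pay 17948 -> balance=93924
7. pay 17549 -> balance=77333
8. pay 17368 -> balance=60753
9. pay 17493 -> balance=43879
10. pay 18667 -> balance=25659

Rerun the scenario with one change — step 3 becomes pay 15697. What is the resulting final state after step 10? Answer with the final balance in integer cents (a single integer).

28894

(re-executing from step 3 with the substitution; state before step 3: balance=160053)
3. pay 15697 -> balance=145988
4. pay 18042 -> balance=129435
5. pay 16937 -> balance=113818
6. pay 17948 -> balance=97030
7. pay 17549 -> balance=80470
8. pay 17368 -> balance=63922
9. pay 17493 -> balance=47081
10. pay 18667 -> balance=28894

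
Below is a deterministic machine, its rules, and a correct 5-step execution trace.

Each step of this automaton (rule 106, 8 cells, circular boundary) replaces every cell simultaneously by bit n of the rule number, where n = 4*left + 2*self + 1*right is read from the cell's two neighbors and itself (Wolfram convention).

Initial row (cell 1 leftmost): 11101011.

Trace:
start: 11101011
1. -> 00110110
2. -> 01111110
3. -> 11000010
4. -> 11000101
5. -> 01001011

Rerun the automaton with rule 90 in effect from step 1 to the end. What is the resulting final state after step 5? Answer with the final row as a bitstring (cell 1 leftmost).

00000000

(re-executing steps 1..5 under rule 90; state before step 1: 11101011)
1. -> 00100010
2. -> 01010101
3. -> 00000000
4. -> 00000000
5. -> 00000000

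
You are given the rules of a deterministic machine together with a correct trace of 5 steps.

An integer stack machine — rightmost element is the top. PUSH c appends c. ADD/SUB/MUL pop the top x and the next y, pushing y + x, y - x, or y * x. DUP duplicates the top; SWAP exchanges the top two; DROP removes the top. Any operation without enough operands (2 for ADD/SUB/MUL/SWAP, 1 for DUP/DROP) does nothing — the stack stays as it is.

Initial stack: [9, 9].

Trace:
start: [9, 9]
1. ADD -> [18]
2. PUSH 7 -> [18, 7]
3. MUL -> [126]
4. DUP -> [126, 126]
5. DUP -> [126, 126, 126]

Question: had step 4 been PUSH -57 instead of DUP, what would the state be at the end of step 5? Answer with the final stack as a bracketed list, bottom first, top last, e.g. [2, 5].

(re-executing from step 4 with the substitution; state before step 4: [126])
4. PUSH -57 -> [126, -57]
5. DUP -> [126, -57, -57]

[126, -57, -57]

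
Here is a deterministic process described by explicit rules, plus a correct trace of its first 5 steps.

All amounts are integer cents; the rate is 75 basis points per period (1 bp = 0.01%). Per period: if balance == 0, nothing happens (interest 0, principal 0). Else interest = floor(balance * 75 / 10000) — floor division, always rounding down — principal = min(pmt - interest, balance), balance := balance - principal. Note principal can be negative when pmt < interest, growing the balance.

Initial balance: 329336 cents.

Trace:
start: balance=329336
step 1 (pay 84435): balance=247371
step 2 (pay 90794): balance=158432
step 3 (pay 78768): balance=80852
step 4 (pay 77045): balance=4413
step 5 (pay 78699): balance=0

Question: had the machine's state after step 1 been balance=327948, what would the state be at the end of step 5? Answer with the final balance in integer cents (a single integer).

state after step 1 := balance=327948
step 2 (pay 90794): balance=239613
step 3 (pay 78768): balance=162642
step 4 (pay 77045): balance=86816
step 5 (pay 78699): balance=8768

8768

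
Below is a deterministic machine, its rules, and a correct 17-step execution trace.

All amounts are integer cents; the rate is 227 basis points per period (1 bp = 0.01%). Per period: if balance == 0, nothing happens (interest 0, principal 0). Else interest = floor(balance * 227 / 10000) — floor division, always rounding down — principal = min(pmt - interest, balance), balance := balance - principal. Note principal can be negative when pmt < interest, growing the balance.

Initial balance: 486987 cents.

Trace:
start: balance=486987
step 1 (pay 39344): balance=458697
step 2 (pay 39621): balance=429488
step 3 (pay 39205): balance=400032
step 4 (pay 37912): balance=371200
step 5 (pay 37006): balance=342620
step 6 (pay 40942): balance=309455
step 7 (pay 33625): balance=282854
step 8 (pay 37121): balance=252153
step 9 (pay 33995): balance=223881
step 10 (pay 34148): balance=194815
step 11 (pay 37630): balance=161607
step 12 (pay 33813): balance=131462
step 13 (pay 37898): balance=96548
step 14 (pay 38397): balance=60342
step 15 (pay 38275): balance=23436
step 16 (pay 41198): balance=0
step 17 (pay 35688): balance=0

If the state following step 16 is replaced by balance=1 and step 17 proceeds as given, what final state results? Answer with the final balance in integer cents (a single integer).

state after step 16 := balance=1
step 17 (pay 35688): balance=0

0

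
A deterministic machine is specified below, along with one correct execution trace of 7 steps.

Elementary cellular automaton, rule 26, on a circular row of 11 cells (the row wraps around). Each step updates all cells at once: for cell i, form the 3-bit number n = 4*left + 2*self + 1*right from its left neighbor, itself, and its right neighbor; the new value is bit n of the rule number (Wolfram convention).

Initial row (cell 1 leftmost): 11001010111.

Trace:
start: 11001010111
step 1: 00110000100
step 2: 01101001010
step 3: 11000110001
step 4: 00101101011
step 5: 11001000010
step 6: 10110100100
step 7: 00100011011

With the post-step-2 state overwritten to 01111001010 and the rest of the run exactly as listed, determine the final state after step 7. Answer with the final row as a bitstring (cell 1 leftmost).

00100011011

state after step 2 := 01111001010
step 3: 11000110001
step 4: 00101101011
step 5: 11001000010
step 6: 10110100100
step 7: 00100011011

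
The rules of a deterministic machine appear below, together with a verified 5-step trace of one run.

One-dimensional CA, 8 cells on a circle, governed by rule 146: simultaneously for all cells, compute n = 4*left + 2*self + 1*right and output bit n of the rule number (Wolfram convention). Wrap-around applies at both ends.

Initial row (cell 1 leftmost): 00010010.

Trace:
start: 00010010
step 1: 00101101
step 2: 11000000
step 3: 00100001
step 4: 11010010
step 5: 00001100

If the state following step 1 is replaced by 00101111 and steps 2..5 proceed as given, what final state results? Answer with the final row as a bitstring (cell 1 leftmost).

state after step 1 := 00101111
step 2: 11000110
step 3: 00101000
step 4: 01000100
step 5: 10101010

10101010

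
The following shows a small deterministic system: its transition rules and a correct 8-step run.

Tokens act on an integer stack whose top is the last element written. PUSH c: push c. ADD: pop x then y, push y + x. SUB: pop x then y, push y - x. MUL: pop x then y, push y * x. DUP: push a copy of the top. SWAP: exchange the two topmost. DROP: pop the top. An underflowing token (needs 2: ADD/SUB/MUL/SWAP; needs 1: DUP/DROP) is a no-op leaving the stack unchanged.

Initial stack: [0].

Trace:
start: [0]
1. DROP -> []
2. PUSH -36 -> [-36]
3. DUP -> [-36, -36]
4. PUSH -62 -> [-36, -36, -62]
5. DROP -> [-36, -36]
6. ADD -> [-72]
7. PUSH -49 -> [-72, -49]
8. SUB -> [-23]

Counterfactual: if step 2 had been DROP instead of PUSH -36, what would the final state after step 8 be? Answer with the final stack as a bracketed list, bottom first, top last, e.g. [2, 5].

[-49]

(re-executing from step 2 with the substitution; state before step 2: [])
2. DROP -> []
3. DUP -> []
4. PUSH -62 -> [-62]
5. DROP -> []
6. ADD -> []
7. PUSH -49 -> [-49]
8. SUB -> [-49]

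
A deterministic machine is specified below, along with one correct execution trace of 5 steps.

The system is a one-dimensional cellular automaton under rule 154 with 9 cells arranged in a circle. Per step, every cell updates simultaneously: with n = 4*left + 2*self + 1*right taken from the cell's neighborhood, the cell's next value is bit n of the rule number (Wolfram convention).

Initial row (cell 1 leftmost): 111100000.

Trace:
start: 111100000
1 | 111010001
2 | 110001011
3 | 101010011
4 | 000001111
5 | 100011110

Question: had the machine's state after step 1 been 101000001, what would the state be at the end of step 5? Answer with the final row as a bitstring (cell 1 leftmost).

state after step 1 := 101000001
2 | 000100011
3 | 101010110
4 | 000000100
5 | 000001010

000001010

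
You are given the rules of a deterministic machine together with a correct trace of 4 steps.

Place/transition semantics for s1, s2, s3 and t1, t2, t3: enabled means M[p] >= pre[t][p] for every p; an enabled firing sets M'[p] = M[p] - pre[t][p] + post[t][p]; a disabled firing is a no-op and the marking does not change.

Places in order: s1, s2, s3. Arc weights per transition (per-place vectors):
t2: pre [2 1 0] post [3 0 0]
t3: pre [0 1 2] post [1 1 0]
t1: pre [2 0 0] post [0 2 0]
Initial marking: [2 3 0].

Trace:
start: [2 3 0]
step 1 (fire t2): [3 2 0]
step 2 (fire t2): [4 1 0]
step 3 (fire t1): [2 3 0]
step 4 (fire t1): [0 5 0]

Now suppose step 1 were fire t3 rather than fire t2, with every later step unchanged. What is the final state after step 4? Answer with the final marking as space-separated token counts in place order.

1 4 0

(re-executing from step 1 with the substitution; state before step 1: [2 3 0])
step 1 (fire t3): [2 3 0]
step 2 (fire t2): [3 2 0]
step 3 (fire t1): [1 4 0]
step 4 (fire t1): [1 4 0]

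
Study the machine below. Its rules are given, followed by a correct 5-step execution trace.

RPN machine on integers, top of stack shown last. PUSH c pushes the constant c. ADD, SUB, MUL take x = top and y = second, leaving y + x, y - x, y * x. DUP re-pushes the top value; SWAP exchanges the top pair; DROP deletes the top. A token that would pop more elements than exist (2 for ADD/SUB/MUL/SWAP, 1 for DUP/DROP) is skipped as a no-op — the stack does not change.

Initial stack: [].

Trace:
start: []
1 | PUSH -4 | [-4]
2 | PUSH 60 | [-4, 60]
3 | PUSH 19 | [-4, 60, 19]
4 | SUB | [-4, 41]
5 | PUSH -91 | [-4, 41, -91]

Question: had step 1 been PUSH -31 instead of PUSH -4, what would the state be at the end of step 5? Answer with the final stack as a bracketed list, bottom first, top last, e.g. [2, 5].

[-31, 41, -91]

(re-executing from step 1 with the substitution; state before step 1: [])
1 | PUSH -31 | [-31]
2 | PUSH 60 | [-31, 60]
3 | PUSH 19 | [-31, 60, 19]
4 | SUB | [-31, 41]
5 | PUSH -91 | [-31, 41, -91]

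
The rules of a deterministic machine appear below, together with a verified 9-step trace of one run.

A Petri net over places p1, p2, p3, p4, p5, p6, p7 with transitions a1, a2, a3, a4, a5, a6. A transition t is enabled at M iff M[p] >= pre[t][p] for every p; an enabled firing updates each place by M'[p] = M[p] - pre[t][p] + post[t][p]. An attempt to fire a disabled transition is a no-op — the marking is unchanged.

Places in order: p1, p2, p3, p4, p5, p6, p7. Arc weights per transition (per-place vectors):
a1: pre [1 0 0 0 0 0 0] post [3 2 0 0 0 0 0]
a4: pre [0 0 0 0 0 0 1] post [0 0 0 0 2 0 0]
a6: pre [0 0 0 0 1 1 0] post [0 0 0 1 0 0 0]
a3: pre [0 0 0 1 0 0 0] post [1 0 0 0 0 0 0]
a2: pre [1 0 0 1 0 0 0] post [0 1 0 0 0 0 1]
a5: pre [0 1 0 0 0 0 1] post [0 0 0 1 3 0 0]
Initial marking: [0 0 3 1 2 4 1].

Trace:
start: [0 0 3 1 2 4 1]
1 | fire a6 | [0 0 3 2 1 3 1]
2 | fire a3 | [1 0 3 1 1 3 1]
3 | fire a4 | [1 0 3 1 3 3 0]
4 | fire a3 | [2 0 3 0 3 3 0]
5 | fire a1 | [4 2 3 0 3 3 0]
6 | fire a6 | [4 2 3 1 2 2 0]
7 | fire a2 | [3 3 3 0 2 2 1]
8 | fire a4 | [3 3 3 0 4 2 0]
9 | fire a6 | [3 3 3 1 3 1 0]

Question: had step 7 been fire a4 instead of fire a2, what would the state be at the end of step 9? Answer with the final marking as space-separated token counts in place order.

(re-executing from step 7 with the substitution; state before step 7: [4 2 3 1 2 2 0])
7 | fire a4 | [4 2 3 1 2 2 0]
8 | fire a4 | [4 2 3 1 2 2 0]
9 | fire a6 | [4 2 3 2 1 1 0]

4 2 3 2 1 1 0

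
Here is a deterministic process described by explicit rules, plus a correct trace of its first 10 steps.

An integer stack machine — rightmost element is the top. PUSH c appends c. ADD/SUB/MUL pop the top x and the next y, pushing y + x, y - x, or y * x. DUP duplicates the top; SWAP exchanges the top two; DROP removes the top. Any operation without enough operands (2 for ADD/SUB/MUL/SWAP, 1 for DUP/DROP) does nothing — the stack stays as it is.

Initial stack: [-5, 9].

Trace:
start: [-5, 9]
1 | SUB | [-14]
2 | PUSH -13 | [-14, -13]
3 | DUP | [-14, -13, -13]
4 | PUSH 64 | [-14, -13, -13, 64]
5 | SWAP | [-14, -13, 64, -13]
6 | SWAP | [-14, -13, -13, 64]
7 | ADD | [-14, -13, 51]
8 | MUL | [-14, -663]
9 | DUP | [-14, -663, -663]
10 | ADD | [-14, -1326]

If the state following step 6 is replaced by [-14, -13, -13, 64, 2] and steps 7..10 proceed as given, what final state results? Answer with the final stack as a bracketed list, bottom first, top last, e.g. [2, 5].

[-14, -13, -1716]

state after step 6 := [-14, -13, -13, 64, 2]
7 | ADD | [-14, -13, -13, 66]
8 | MUL | [-14, -13, -858]
9 | DUP | [-14, -13, -858, -858]
10 | ADD | [-14, -13, -1716]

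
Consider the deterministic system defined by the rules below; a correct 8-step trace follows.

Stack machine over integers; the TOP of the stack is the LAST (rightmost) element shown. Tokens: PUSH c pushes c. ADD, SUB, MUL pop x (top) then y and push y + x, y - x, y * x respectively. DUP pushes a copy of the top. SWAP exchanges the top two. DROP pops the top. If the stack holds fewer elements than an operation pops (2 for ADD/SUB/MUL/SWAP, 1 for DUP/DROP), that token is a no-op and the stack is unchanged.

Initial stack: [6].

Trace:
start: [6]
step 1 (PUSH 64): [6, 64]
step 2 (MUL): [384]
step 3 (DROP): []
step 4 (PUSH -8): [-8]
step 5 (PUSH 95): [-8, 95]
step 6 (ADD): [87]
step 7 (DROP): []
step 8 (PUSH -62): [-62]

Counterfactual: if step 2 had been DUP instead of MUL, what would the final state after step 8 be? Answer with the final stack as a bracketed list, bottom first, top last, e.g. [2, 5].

[6, 64, -62]

(re-executing from step 2 with the substitution; state before step 2: [6, 64])
step 2 (DUP): [6, 64, 64]
step 3 (DROP): [6, 64]
step 4 (PUSH -8): [6, 64, -8]
step 5 (PUSH 95): [6, 64, -8, 95]
step 6 (ADD): [6, 64, 87]
step 7 (DROP): [6, 64]
step 8 (PUSH -62): [6, 64, -62]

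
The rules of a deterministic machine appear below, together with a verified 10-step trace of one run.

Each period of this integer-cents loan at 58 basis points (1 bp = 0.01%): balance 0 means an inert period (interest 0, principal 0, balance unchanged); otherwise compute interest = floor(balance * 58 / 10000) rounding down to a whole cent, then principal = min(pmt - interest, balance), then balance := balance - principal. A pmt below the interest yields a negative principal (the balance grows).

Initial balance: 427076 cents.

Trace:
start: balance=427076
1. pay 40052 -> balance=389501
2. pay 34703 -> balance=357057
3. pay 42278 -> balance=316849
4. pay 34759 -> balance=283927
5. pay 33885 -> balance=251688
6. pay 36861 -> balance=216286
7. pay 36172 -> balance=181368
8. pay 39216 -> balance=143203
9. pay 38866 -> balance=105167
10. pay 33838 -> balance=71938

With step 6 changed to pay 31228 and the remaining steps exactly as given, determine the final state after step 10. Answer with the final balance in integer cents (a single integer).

77704

(re-executing from step 6 with the substitution; state before step 6: balance=251688)
6. pay 31228 -> balance=221919
7. pay 36172 -> balance=187034
8. pay 39216 -> balance=148902
9. pay 38866 -> balance=110899
10. pay 33838 -> balance=77704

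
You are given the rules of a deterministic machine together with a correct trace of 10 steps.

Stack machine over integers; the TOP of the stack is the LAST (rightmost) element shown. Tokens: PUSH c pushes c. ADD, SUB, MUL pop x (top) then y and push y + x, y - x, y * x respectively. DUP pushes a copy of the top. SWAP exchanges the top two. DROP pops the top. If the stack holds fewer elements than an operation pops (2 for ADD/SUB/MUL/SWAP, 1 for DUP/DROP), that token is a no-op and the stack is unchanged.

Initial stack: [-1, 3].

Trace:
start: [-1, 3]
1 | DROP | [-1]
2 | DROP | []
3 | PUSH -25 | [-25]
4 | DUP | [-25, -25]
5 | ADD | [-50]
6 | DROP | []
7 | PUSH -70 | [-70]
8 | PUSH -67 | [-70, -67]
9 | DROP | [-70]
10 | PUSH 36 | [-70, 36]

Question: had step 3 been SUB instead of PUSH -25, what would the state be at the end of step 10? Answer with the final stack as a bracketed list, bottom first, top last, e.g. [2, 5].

[-70, 36]

(re-executing from step 3 with the substitution; state before step 3: [])
3 | SUB | []
4 | DUP | []
5 | ADD | []
6 | DROP | []
7 | PUSH -70 | [-70]
8 | PUSH -67 | [-70, -67]
9 | DROP | [-70]
10 | PUSH 36 | [-70, 36]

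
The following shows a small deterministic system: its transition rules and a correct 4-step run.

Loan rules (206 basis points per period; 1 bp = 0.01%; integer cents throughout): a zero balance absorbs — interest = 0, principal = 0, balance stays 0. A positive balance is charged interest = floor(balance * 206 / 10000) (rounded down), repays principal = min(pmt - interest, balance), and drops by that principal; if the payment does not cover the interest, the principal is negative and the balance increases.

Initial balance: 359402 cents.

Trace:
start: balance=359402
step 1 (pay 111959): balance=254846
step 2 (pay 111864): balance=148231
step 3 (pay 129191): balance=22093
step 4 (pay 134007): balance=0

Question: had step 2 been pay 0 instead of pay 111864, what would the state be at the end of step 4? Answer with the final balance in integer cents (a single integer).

(re-executing from step 2 with the substitution; state before step 2: balance=254846)
step 2 (pay 0): balance=260095
step 3 (pay 129191): balance=136261
step 4 (pay 134007): balance=5060

5060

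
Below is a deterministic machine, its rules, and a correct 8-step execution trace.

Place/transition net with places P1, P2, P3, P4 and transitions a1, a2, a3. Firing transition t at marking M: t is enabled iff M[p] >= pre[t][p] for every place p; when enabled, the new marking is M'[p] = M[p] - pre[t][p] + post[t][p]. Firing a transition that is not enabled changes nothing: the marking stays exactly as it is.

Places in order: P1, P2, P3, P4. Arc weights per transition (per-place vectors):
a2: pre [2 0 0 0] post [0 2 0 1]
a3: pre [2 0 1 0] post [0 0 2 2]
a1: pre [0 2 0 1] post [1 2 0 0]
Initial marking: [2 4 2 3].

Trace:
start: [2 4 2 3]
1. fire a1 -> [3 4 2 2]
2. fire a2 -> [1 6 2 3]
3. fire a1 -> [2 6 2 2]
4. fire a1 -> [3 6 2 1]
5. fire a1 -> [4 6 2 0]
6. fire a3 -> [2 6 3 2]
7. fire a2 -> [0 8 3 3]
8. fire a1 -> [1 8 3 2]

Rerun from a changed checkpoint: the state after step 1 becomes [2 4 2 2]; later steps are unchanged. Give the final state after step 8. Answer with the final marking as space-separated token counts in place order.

state after step 1 := [2 4 2 2]
2. fire a2 -> [0 6 2 3]
3. fire a1 -> [1 6 2 2]
4. fire a1 -> [2 6 2 1]
5. fire a1 -> [3 6 2 0]
6. fire a3 -> [1 6 3 2]
7. fire a2 -> [1 6 3 2]
8. fire a1 -> [2 6 3 1]

2 6 3 1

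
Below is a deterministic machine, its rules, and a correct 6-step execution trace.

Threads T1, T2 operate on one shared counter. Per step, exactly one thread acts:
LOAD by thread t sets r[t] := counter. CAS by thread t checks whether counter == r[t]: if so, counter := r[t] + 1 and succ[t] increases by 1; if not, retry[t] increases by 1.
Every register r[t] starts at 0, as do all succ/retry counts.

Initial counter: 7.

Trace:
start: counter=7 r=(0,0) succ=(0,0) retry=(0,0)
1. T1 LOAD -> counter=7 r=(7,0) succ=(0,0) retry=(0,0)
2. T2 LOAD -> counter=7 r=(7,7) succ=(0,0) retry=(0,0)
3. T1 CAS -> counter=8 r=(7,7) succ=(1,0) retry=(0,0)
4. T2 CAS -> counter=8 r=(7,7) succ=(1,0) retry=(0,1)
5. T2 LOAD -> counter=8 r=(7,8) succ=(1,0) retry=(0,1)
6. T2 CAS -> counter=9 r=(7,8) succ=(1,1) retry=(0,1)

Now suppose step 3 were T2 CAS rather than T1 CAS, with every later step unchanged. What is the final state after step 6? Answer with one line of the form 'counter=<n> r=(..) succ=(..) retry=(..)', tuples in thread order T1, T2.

(re-executing from step 3 with the substitution; state before step 3: counter=7 r=(7,7) succ=(0,0) retry=(0,0))
3. T2 CAS -> counter=8 r=(7,7) succ=(0,1) retry=(0,0)
4. T2 CAS -> counter=8 r=(7,7) succ=(0,1) retry=(0,1)
5. T2 LOAD -> counter=8 r=(7,8) succ=(0,1) retry=(0,1)
6. T2 CAS -> counter=9 r=(7,8) succ=(0,2) retry=(0,1)

counter=9 r=(7,8) succ=(0,2) retry=(0,1)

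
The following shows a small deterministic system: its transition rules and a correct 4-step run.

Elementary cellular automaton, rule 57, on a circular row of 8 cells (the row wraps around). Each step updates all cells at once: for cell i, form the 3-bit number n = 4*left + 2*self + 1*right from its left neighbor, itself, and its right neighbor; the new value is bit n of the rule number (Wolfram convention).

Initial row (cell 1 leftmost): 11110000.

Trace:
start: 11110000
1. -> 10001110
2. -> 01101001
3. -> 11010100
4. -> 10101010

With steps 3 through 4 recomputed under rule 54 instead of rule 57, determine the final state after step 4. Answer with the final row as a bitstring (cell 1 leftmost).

(re-executing steps 3..4 under rule 54; state before step 3: 01101001)
3. -> 10011111
4. -> 01100000

01100000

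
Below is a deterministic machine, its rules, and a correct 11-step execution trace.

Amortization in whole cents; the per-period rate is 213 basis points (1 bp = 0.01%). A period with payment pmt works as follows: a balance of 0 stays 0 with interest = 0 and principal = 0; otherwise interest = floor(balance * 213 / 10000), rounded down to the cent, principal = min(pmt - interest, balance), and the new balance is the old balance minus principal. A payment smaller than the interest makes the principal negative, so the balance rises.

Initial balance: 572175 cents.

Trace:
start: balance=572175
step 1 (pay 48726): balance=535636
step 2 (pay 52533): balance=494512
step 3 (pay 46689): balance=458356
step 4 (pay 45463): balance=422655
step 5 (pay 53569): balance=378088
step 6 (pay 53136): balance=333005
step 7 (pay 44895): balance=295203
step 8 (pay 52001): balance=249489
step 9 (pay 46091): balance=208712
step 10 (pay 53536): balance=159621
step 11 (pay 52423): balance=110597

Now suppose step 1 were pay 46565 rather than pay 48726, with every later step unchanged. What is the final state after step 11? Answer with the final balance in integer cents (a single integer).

(re-executing from step 1 with the substitution; state before step 1: balance=572175)
step 1 (pay 46565): balance=537797
step 2 (pay 52533): balance=496719
step 3 (pay 46689): balance=460610
step 4 (pay 45463): balance=424957
step 5 (pay 53569): balance=380439
step 6 (pay 53136): balance=335406
step 7 (pay 44895): balance=297655
step 8 (pay 52001): balance=251994
step 9 (pay 46091): balance=211270
step 10 (pay 53536): balance=162234
step 11 (pay 52423): balance=113266

113266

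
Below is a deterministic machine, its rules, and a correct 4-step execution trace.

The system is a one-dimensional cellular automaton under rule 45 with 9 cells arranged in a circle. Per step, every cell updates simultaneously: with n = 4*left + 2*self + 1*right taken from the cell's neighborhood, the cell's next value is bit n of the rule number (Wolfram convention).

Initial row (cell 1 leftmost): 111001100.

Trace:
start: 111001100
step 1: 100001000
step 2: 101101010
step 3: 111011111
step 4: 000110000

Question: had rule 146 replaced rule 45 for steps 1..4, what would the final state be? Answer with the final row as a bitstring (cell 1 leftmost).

000101101

(re-executing steps 1..4 under rule 146; state before step 1: 111001100)
step 1: 010110011
step 2: 000001100
step 3: 000010010
step 4: 000101101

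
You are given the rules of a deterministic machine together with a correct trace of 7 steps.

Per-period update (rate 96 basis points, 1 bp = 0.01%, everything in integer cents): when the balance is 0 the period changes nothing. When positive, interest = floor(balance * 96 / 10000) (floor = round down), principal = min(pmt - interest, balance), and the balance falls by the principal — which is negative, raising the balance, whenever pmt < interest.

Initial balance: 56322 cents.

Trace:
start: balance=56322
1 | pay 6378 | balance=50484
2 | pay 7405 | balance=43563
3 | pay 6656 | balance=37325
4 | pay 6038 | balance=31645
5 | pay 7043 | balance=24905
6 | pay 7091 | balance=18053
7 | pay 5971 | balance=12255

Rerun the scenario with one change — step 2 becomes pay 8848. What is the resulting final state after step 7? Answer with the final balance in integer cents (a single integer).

10740

(re-executing from step 2 with the substitution; state before step 2: balance=50484)
2 | pay 8848 | balance=42120
3 | pay 6656 | balance=35868
4 | pay 6038 | balance=30174
5 | pay 7043 | balance=23420
6 | pay 7091 | balance=16553
7 | pay 5971 | balance=10740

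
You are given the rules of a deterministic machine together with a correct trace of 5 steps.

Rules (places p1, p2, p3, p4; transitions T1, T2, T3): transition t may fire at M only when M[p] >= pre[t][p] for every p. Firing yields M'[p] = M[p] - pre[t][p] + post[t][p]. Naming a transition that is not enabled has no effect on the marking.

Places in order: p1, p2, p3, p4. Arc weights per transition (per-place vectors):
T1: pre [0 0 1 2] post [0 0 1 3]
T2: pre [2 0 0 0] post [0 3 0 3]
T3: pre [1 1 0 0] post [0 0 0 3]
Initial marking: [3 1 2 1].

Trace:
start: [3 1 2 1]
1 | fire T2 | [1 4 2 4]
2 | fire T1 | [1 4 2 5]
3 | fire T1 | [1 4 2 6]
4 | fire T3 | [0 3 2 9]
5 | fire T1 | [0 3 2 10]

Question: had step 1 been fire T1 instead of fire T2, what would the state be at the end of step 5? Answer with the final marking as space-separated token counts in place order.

2 0 2 5

(re-executing from step 1 with the substitution; state before step 1: [3 1 2 1])
1 | fire T1 | [3 1 2 1]
2 | fire T1 | [3 1 2 1]
3 | fire T1 | [3 1 2 1]
4 | fire T3 | [2 0 2 4]
5 | fire T1 | [2 0 2 5]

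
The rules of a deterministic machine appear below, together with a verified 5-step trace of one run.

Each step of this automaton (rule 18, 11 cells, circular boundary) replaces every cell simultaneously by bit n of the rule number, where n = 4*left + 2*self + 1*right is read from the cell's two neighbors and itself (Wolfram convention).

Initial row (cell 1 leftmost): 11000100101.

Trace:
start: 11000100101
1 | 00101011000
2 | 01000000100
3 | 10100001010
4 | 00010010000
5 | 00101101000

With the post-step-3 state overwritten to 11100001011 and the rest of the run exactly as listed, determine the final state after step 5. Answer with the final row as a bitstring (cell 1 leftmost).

state after step 3 := 11100001011
4 | 00010010000
5 | 00101101000

00101101000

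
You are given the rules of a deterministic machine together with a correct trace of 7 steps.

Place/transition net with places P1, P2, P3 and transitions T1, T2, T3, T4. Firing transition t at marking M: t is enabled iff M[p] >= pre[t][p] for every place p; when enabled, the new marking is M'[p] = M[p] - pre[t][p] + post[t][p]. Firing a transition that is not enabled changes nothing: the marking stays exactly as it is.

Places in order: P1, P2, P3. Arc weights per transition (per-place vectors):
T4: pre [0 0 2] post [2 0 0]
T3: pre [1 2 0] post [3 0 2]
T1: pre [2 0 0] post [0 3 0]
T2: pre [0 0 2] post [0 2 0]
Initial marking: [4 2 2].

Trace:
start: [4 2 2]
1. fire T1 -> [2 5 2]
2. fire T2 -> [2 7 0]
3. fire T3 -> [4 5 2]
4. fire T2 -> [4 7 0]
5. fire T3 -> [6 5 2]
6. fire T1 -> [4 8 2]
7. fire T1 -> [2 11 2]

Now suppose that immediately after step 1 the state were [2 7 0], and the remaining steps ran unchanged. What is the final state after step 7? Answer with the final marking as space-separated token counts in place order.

2 11 2

state after step 1 := [2 7 0]
2. fire T2 -> [2 7 0]
3. fire T3 -> [4 5 2]
4. fire T2 -> [4 7 0]
5. fire T3 -> [6 5 2]
6. fire T1 -> [4 8 2]
7. fire T1 -> [2 11 2]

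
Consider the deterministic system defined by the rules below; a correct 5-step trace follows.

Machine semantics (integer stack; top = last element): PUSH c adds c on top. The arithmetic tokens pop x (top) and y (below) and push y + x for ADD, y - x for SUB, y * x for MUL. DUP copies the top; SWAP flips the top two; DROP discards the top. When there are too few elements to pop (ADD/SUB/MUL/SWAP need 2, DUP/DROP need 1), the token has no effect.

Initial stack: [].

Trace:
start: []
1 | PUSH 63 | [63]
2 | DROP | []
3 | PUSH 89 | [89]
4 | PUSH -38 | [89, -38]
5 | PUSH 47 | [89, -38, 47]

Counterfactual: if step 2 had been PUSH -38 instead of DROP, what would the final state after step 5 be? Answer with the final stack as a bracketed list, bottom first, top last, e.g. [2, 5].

[63, -38, 89, -38, 47]

(re-executing from step 2 with the substitution; state before step 2: [63])
2 | PUSH -38 | [63, -38]
3 | PUSH 89 | [63, -38, 89]
4 | PUSH -38 | [63, -38, 89, -38]
5 | PUSH 47 | [63, -38, 89, -38, 47]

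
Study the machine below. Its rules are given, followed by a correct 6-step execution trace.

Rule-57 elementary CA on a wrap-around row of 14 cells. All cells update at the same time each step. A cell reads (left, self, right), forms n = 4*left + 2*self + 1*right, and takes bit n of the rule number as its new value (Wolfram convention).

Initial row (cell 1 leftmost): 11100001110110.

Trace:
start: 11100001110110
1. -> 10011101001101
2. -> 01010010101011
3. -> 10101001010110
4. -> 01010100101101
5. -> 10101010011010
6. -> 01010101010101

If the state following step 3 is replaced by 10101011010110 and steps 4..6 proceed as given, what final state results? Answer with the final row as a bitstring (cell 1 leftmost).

01011010110101

state after step 3 := 10101011010110
4. -> 01010110101101
5. -> 10101101011010
6. -> 01011010110101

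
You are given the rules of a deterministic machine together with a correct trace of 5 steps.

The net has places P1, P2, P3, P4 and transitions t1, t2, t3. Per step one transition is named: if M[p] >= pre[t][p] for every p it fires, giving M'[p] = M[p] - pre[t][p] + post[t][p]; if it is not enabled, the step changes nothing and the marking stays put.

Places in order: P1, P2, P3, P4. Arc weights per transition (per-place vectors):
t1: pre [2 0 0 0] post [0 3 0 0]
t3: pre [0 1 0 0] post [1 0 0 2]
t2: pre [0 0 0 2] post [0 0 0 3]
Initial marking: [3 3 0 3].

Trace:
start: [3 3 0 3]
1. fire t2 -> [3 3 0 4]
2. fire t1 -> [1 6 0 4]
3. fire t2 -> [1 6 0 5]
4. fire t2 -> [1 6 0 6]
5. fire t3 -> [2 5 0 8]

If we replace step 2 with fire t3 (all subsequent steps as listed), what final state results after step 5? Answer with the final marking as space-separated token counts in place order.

(re-executing from step 2 with the substitution; state before step 2: [3 3 0 4])
2. fire t3 -> [4 2 0 6]
3. fire t2 -> [4 2 0 7]
4. fire t2 -> [4 2 0 8]
5. fire t3 -> [5 1 0 10]

5 1 0 10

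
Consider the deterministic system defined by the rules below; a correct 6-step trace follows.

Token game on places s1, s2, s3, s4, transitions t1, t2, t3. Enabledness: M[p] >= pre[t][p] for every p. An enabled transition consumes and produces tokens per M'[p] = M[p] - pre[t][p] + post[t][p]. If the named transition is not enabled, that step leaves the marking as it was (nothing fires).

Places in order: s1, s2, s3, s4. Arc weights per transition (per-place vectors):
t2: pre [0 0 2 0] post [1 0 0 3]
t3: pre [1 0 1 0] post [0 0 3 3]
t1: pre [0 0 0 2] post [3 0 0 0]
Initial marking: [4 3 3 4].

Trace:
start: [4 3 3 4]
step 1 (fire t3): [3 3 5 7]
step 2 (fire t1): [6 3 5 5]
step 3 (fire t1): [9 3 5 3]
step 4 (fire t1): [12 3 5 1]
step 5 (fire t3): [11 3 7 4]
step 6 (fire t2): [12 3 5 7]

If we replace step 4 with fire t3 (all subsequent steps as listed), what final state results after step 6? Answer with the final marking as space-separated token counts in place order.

8 3 7 12

(re-executing from step 4 with the substitution; state before step 4: [9 3 5 3])
step 4 (fire t3): [8 3 7 6]
step 5 (fire t3): [7 3 9 9]
step 6 (fire t2): [8 3 7 12]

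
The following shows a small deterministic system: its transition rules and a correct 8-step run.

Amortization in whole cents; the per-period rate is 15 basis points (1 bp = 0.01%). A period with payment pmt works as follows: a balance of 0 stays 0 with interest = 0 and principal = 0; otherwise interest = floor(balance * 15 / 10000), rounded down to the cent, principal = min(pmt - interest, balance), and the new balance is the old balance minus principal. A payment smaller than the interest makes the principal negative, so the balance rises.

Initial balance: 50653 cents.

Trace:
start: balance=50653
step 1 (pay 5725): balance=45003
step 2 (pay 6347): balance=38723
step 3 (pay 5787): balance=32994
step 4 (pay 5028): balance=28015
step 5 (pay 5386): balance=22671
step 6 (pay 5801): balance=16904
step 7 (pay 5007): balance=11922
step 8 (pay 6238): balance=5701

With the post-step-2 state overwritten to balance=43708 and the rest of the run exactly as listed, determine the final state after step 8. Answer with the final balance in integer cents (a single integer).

state after step 2 := balance=43708
step 3 (pay 5787): balance=37986
step 4 (pay 5028): balance=33014
step 5 (pay 5386): balance=27677
step 6 (pay 5801): balance=21917
step 7 (pay 5007): balance=16942
step 8 (pay 6238): balance=10729

10729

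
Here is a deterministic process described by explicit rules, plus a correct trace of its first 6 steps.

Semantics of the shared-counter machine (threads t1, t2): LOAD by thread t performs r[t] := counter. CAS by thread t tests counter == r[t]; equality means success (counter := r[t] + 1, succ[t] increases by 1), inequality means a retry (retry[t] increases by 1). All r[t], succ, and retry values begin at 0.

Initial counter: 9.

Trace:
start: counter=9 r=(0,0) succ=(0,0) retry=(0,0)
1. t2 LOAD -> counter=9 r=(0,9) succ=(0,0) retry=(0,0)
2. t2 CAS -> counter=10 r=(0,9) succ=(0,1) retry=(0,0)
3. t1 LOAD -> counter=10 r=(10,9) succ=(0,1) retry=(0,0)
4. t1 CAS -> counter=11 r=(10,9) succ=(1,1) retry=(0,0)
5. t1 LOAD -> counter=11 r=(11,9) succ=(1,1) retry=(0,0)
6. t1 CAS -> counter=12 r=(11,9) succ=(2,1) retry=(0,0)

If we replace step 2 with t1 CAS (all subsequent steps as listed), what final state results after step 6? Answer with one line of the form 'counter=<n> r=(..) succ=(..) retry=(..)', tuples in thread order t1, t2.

(re-executing from step 2 with the substitution; state before step 2: counter=9 r=(0,9) succ=(0,0) retry=(0,0))
2. t1 CAS -> counter=9 r=(0,9) succ=(0,0) retry=(1,0)
3. t1 LOAD -> counter=9 r=(9,9) succ=(0,0) retry=(1,0)
4. t1 CAS -> counter=10 r=(9,9) succ=(1,0) retry=(1,0)
5. t1 LOAD -> counter=10 r=(10,9) succ=(1,0) retry=(1,0)
6. t1 CAS -> counter=11 r=(10,9) succ=(2,0) retry=(1,0)

counter=11 r=(10,9) succ=(2,0) retry=(1,0)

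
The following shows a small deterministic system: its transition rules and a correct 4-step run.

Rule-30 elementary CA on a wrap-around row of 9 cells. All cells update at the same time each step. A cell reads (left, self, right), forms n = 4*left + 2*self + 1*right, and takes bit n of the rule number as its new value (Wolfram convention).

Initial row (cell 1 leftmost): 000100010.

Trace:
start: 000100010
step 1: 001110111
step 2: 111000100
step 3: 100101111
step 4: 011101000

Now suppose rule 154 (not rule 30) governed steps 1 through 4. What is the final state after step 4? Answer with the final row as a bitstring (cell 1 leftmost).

000100011

(re-executing steps 1..4 under rule 154; state before step 1: 000100010)
step 1: 001010101
step 2: 110000000
step 3: 101000001
step 4: 000100011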